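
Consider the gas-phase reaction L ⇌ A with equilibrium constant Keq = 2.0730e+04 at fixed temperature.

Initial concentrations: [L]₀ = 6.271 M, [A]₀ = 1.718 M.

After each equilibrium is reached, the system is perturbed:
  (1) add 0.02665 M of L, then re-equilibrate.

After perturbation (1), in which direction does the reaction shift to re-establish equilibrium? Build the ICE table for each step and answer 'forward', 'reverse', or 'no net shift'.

Q₀ = 0.274 vs Keq = 2.0730e+04 ⇒ Q<K, forward
Step 1:
                  L         A
  Initial     6.271     1.718
  Change     -6.271     6.271
  Equil   3.8536e-04     7.989
  solve Keq expr → x = 6.271; check Q = 2.0730e+04
Then add 0.02665 M of L.
Step 2:
                  L         A
  Initial   0.02704     7.989
  Change   -0.02665   0.02665
  Equil   3.8665e-04     8.015
  solve Keq expr → x = 0.02665; check Q = 2.0730e+04

Direction: forward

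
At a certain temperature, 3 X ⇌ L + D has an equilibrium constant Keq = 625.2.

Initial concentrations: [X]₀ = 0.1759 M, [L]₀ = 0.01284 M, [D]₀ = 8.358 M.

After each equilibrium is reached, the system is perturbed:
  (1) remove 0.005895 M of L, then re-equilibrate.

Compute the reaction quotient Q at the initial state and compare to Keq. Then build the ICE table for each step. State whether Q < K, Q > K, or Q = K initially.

Q₀ = 19.72 vs Keq = 625.2 ⇒ Q<K, forward
Step 1:
                    X           L           D
  I            0.1759     0.01284       8.358
  C          -0.09227     0.03076     0.03076
  E           0.08363      0.0436       8.389
  solve Keq expr → x = 0.03076; check Q = 625.2
Then remove 0.005895 M of L.
Step 2:
                    X           L           D
  I           0.08363      0.0377       8.389
  C         -0.003205    0.001068    0.001068
  E           0.08043     0.03877        8.39
  solve Keq expr → x = 0.001068; check Q = 625.2

Q₀ = 19.72; Q < K (proceeds forward)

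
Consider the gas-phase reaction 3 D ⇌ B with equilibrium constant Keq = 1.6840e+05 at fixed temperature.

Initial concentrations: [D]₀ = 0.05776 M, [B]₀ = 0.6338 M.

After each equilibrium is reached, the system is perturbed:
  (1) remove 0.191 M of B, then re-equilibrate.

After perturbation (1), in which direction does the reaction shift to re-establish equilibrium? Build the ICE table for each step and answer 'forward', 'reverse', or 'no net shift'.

Q₀ = 3289 vs Keq = 1.6840e+05 ⇒ Q<K, forward
Step 1:
                    D           B
  I           0.05776      0.6338
  C          -0.04209     0.01403
  E           0.01567      0.6478
  solve Keq expr → x = 0.01403; check Q = 1.6840e+05
Then remove 0.191 M of B.
Step 2:
                    D           B
  I           0.01567      0.4568
  C         -0.001716  5.7215e-04
  E           0.01395      0.4574
  solve Keq expr → x = 5.7215e-04; check Q = 1.6840e+05

Direction: forward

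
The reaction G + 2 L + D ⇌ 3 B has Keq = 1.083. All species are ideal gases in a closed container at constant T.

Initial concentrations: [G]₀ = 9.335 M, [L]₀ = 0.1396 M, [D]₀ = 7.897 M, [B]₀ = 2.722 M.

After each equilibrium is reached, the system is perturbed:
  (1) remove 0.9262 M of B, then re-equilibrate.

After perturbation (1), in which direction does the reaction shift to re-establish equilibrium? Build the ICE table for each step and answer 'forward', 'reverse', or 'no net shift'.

Q₀ = 14.04 vs Keq = 1.083 ⇒ Q>K, reverse
Step 1:
                    G           L           D           B
  init          9.335      0.1396       7.897       2.722
  Δ            0.1275       0.255      0.1275     -0.3825
  eq            9.463      0.3946       8.025       2.339
  solve Keq expr → x = -0.1275; check Q = 1.083
Then remove 0.9262 M of B.
Step 2:
                    G           L           D           B
  init          9.463      0.3946       8.025       1.413
  Δ          -0.07925     -0.1585    -0.07925      0.2378
  eq            9.383      0.2361       7.945       1.651
  solve Keq expr → x = 0.07925; check Q = 1.083

Direction: forward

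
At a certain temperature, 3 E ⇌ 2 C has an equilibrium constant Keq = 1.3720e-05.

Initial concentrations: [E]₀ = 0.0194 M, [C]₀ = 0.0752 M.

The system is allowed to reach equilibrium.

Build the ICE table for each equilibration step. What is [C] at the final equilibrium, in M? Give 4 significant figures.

Q₀ = 774.5 vs Keq = 1.3720e-05 ⇒ Q>K, reverse
Step 1:
                   E          C
  Initial     0.0194     0.0752
  Change      0.1125   -0.07502
  Equil       0.1319 1.7751e-04
  solve Keq expr → x = -0.03751; check Q = 1.3720e-05

[C]_eq = 1.7751e-04 M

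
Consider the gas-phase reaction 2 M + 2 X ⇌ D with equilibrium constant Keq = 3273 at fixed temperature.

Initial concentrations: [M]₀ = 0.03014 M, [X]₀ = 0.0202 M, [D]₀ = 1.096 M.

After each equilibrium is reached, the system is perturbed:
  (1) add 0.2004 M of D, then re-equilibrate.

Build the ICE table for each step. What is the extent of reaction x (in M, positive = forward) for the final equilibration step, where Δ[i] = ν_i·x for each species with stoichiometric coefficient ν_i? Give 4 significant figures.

Q₀ = 2.9568e+06 vs Keq = 3273 ⇒ Q>K, reverse
Step 1:
                   M          X          D
  I          0.03014     0.0202      1.096
  C           0.1085     0.1085   -0.05425
  E           0.1386     0.1287      1.042
  solve Keq expr → x = -0.05425; check Q = 3273
Then add 0.2004 M of D.
Step 2:
                   M          X          D
  I           0.1386     0.1287      1.242
  C         0.005919   0.005919   -0.00296
  E           0.1446     0.1346      1.239
  solve Keq expr → x = -0.00296; check Q = 3273

x = -0.00296 M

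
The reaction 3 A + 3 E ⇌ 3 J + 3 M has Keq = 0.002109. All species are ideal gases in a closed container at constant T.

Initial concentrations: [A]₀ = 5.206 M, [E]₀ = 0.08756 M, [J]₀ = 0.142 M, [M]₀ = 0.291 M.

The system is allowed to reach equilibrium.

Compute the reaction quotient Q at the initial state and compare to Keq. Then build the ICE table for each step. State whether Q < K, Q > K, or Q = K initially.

Q₀ = 7.4493e-04; Q < K (proceeds forward)

Q₀ = 7.4493e-04 vs Keq = 0.002109 ⇒ Q<K, forward
Step 1:
                   A          E          J          M
  I            5.206    0.08756      0.142      0.291
  C         -0.01523   -0.01523    0.01523    0.01523
  E            5.191    0.07233     0.1572     0.3062
  solve Keq expr → x = 0.005076; check Q = 0.002109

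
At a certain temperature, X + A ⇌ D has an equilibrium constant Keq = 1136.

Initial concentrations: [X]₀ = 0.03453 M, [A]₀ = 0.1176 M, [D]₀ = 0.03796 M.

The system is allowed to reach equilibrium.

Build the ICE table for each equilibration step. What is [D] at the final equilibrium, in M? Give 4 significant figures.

[D]_eq = 0.07174 M

Q₀ = 9.348 vs Keq = 1136 ⇒ Q<K, forward
Step 1:
                  X         A         D
  I         0.03453    0.1176   0.03796
  C        -0.03378  -0.03378   0.03378
  E       7.5335e-04   0.08382   0.07174
  solve Keq expr → x = 0.03378; check Q = 1136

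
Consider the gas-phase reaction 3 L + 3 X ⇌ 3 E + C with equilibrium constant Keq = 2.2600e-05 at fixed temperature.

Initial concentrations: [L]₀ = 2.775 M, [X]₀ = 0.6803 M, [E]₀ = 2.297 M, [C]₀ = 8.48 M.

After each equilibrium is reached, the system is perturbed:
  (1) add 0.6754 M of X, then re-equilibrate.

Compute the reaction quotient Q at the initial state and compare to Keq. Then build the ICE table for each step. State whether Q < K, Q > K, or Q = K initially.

Q₀ = 15.28; Q > K (proceeds reverse)

Q₀ = 15.28 vs Keq = 2.2600e-05 ⇒ Q>K, reverse
Step 1:
                   L          X          E          C
  init         2.775     0.6803      2.297       8.48
  Δ            2.103      2.103     -2.103    -0.7011
  eq           4.878      2.784     0.1938      7.779
  solve Keq expr → x = -0.7011; check Q = 2.2600e-05
Then add 0.6754 M of X.
Step 2:
                   L          X          E          C
  init         4.878      3.459     0.1938      7.779
  Δ         -0.04191   -0.04191    0.04191    0.01397
  eq           4.836      3.417     0.2357      7.793
  solve Keq expr → x = 0.01397; check Q = 2.2600e-05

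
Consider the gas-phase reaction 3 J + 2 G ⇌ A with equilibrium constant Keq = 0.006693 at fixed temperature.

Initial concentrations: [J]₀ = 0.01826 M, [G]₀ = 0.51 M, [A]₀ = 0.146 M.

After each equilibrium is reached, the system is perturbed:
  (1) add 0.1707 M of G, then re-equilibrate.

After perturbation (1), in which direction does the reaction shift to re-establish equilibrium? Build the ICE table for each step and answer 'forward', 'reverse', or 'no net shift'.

Direction: forward

Q₀ = 9.2196e+04 vs Keq = 0.006693 ⇒ Q>K, reverse
Step 1:
                   J          G          A
  Initial    0.01826       0.51      0.146
  Change      0.4368     0.2912    -0.1456
  Equil        0.455     0.8012 4.0482e-04
  solve Keq expr → x = -0.1456; check Q = 0.006693
Then add 0.1707 M of G.
Step 2:
                   J          G          A
  Initial      0.455     0.9719 4.0482e-04
  Change  -5.6460e-04 -3.7640e-04 1.8820e-04
  Equil       0.4545     0.9715 5.9302e-04
  solve Keq expr → x = 1.8820e-04; check Q = 0.006693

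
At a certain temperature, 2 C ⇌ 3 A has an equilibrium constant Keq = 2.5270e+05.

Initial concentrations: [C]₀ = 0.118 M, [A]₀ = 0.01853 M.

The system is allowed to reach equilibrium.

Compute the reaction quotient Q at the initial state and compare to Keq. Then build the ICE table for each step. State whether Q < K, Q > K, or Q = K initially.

Q₀ = 4.5694e-04; Q < K (proceeds forward)

Q₀ = 4.5694e-04 vs Keq = 2.5270e+05 ⇒ Q<K, forward
Step 1:
                    C           A
  I             0.118     0.01853
  C           -0.1178      0.1767
  E        1.7166e-04      0.1953
  solve Keq expr → x = 0.05891; check Q = 2.5270e+05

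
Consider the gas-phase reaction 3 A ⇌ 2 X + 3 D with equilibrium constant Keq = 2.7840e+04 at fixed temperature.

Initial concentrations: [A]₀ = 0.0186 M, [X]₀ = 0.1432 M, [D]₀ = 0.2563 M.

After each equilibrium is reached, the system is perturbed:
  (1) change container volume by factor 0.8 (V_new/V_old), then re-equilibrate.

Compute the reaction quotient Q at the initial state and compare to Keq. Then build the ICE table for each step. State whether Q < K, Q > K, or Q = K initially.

Q₀ = 53.65; Q < K (proceeds forward)

Q₀ = 53.65 vs Keq = 2.7840e+04 ⇒ Q<K, forward
Step 1:
                    A           X           D
  I            0.0186      0.1432      0.2563
  C          -0.01602     0.01068     0.01602
  E           0.00258      0.1539      0.2723
  solve Keq expr → x = 0.00534; check Q = 2.7840e+04
Then change container volume by factor 0.8 (V_new/V_old).
Step 2:
                    A           X           D
  I          0.003225      0.1923      0.3404
  C        5.0735e-04 -3.3823e-04 -5.0735e-04
  E          0.003733       0.192      0.3399
  solve Keq expr → x = -1.6912e-04; check Q = 2.7840e+04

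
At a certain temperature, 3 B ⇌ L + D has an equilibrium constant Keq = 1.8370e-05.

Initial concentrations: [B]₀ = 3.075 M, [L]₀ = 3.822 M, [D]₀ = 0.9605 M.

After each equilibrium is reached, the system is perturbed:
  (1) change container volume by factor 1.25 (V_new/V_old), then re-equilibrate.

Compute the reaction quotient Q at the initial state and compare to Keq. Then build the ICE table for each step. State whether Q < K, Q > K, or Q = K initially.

Q₀ = 0.1263 vs Keq = 1.8370e-05 ⇒ Q>K, reverse
Step 1:
                    B           L           D
  init          3.075       3.822      0.9605
  Δ             2.877     -0.9591     -0.9591
  eq            5.952       2.863    0.001353
  solve Keq expr → x = -0.9591; check Q = 1.8370e-05
Then change container volume by factor 1.25 (V_new/V_old).
Step 2:
                    B           L           D
  init          4.762        2.29    0.001083
  Δ        6.4828e-04 -2.1609e-04 -2.1609e-04
  eq            4.763        2.29  8.6655e-04
  solve Keq expr → x = -2.1609e-04; check Q = 1.8370e-05

Q₀ = 0.1263; Q > K (proceeds reverse)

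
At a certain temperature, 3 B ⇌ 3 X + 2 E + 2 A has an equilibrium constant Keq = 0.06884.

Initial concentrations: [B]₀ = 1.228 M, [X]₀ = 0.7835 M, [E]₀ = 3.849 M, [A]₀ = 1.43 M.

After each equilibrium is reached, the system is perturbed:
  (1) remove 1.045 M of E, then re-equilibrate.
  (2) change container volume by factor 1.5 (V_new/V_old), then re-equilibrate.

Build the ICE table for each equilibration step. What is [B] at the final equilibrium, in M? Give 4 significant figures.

Q₀ = 7.868 vs Keq = 0.06884 ⇒ Q>K, reverse
Step 1:
                   B          X          E          A
  Initial      1.228     0.7835      3.849       1.43
  Change      0.4966    -0.4966     -0.331     -0.331
  Equil        1.725     0.2869      3.518      1.099
  solve Keq expr → x = -0.1655; check Q = 0.06884
Then remove 1.045 M of E.
Step 2:
                   B          X          E          A
  Initial      1.725     0.2869      2.473      1.099
  Change     -0.0539     0.0539    0.03594    0.03594
  Equil        1.671     0.3408      2.509      1.135
  solve Keq expr → x = 0.01797; check Q = 0.06884
Then change container volume by factor 1.5 (V_new/V_old).
Step 3:
                   B          X          E          A
  Initial      1.114     0.2272      1.673     0.7566
  Change    -0.09989    0.09989     0.0666     0.0666
  Equil        1.014     0.3271      1.739     0.8232
  solve Keq expr → x = 0.0333; check Q = 0.06884

[B]_eq = 1.014 M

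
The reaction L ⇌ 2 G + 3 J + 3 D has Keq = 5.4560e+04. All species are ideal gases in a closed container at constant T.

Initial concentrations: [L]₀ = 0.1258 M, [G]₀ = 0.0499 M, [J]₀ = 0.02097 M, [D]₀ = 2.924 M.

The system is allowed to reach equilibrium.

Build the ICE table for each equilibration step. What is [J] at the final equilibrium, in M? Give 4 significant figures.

[J]_eq = 0.3984 M

Q₀ = 4.5630e-06 vs Keq = 5.4560e+04 ⇒ Q<K, forward
Step 1:
                    L           G           J           D
  I            0.1258      0.0499     0.02097       2.924
  C           -0.1258      0.2516      0.3774      0.3774
  E        3.7896e-06      0.3015      0.3984       3.301
  solve Keq expr → x = 0.1258; check Q = 5.4560e+04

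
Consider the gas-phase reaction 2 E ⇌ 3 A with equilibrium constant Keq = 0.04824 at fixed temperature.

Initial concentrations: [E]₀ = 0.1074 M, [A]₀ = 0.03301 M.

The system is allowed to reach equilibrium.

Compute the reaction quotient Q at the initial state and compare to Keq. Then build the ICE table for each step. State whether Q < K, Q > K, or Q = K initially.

Q₀ = 0.003118; Q < K (proceeds forward)

Q₀ = 0.003118 vs Keq = 0.04824 ⇒ Q<K, forward
Step 1:
                  E         A
  I          0.1074   0.03301
  C        -0.02423   0.03635
  E         0.08317   0.06936
  solve Keq expr → x = 0.01212; check Q = 0.04824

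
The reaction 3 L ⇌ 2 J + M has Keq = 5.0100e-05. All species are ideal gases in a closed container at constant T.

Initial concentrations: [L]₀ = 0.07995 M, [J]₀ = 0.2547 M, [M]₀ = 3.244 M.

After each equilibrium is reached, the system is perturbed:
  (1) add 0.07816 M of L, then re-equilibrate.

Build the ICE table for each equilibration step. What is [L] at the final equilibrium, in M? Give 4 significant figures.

[L]_eq = 0.5378 M

Q₀ = 411.8 vs Keq = 5.0100e-05 ⇒ Q>K, reverse
Step 1:
                  L         J         M
  Initial   0.07995    0.2547     3.244
  Change     0.3802   -0.2534   -0.1267
  Equil      0.4601  0.001251     3.117
  solve Keq expr → x = -0.1267; check Q = 5.0100e-05
Then add 0.07816 M of L.
Step 2:
                  L         J         M
  Initial    0.5383  0.001251     3.117
  Change  -4.9466e-04 3.2977e-04 1.6489e-04
  Equil      0.5378  0.001581     3.117
  solve Keq expr → x = 1.6489e-04; check Q = 5.0100e-05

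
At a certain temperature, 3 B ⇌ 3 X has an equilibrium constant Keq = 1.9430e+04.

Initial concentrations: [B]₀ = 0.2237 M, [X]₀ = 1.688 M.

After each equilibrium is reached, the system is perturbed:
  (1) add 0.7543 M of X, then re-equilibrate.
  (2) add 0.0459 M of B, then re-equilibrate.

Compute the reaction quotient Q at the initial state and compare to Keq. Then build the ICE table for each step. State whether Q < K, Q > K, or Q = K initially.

Q₀ = 429.7; Q < K (proceeds forward)

Q₀ = 429.7 vs Keq = 1.9430e+04 ⇒ Q<K, forward
Step 1:
                  B         X
  init       0.2237     1.688
  Δ         -0.1551    0.1551
  eq        0.06856     1.843
  solve Keq expr → x = 0.05171; check Q = 1.9430e+04
Then add 0.7543 M of X.
Step 2:
                  B         X
  init      0.06856     2.597
  Δ         0.02705  -0.02705
  eq        0.09561      2.57
  solve Keq expr → x = -0.009017; check Q = 1.9430e+04
Then add 0.0459 M of B.
Step 3:
                  B         X
  init       0.1415      2.57
  Δ        -0.04425   0.04425
  eq        0.09726     2.615
  solve Keq expr → x = 0.01475; check Q = 1.9430e+04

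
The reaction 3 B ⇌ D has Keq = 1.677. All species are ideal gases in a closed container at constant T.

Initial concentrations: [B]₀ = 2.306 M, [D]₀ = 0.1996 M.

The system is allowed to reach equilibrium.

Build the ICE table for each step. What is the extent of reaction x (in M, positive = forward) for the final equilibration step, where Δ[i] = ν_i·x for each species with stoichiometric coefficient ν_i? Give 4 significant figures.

Q₀ = 0.01628 vs Keq = 1.677 ⇒ Q<K, forward
Step 1:
                   B          D
  Initial      2.306     0.1996
  Change      -1.553     0.5175
  Equil       0.7534     0.7171
  solve Keq expr → x = 0.5175; check Q = 1.677

x = 0.5175 M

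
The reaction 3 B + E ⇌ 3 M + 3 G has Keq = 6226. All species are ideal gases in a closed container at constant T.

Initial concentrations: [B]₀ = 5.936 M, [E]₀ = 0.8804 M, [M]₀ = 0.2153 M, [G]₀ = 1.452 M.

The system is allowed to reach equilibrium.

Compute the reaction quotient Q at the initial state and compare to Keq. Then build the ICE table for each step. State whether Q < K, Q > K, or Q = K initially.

Q₀ = 1.6591e-04; Q < K (proceeds forward)

Q₀ = 1.6591e-04 vs Keq = 6226 ⇒ Q<K, forward
Step 1:
                    B           E           M           G
  I             5.936      0.8804      0.2153       1.452
  C            -2.621     -0.8736       2.621       2.621
  E             3.315    0.006794       2.836       4.073
  solve Keq expr → x = 0.8736; check Q = 6226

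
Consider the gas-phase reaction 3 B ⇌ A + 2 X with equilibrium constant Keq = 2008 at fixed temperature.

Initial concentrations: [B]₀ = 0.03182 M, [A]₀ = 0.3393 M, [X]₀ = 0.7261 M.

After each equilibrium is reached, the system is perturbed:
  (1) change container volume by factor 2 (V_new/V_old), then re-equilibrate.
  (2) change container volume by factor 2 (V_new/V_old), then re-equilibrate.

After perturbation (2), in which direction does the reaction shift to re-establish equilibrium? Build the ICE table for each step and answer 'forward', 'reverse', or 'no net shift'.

Q₀ = 5552 vs Keq = 2008 ⇒ Q>K, reverse
Step 1:
                   B          A          X
  Initial    0.03182     0.3393     0.7261
  Change     0.01232  -0.004108  -0.008217
  Equil      0.04414     0.3352     0.7179
  solve Keq expr → x = -0.004108; check Q = 2008
Then change container volume by factor 2 (V_new/V_old).
Step 2:
                   B          A          X
  Initial    0.02207     0.1676     0.3589
  Change           0          0          0
  Equil      0.02207     0.1676     0.3589
  solve Keq expr → x = 0; check Q = 2008
Then change container volume by factor 2 (V_new/V_old).
Step 3:
                   B          A          X
  Initial    0.01104     0.0838     0.1795
  Change           0          0          0
  Equil      0.01104     0.0838     0.1795
  solve Keq expr → x = 0; check Q = 2008

Direction: no net shift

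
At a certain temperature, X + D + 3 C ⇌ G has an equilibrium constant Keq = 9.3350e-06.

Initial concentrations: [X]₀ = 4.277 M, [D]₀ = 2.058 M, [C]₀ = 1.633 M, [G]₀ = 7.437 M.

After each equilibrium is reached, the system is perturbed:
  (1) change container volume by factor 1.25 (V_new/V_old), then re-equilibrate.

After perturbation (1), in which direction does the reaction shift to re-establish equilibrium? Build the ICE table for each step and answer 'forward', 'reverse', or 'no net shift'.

Direction: reverse

Q₀ = 0.194 vs Keq = 9.3350e-06 ⇒ Q>K, reverse
Step 1:
                   X          D          C          G
  init         4.277      2.058      1.633      7.437
  Δ             4.88       4.88      14.64      -4.88
  eq           9.157      6.938      16.27      2.557
  solve Keq expr → x = -4.88; check Q = 9.3350e-06
Then change container volume by factor 1.25 (V_new/V_old).
Step 2:
                   X          D          C          G
  init         7.326      5.551      13.02      2.045
  Δ           0.5845     0.5845      1.754    -0.5845
  eq            7.91      6.135      14.77      1.461
  solve Keq expr → x = -0.5845; check Q = 9.3350e-06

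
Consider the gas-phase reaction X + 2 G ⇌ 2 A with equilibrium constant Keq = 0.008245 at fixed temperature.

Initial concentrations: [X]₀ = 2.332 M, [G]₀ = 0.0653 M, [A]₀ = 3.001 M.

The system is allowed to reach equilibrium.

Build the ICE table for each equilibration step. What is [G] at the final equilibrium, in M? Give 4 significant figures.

[G]_eq = 2.615 M

Q₀ = 905.7 vs Keq = 0.008245 ⇒ Q>K, reverse
Step 1:
                  X         G         A
  I           2.332    0.0653     3.001
  C           1.275      2.55     -2.55
  E           3.607     2.615     0.451
  solve Keq expr → x = -1.275; check Q = 0.008245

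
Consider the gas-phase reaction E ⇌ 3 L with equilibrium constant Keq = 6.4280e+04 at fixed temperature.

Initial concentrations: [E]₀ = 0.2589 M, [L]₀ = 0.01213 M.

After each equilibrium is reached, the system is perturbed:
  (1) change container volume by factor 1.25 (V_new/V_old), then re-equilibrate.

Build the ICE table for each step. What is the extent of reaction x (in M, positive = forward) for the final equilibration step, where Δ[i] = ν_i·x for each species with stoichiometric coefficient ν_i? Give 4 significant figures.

Q₀ = 6.8937e-06 vs Keq = 6.4280e+04 ⇒ Q<K, forward
Step 1:
                  E         L
  Initial    0.2589   0.01213
  Change    -0.2589    0.7767
  Equil   7.6355e-06    0.7888
  solve Keq expr → x = 0.2589; check Q = 6.4280e+04
Then change container volume by factor 1.25 (V_new/V_old).
Step 2:
                  E         L
  Initial 6.1084e-06     0.631
  Change  -2.1989e-06 6.5967e-06
  Equil   3.9095e-06    0.6311
  solve Keq expr → x = 2.1989e-06; check Q = 6.4280e+04

x = 2.1989e-06 M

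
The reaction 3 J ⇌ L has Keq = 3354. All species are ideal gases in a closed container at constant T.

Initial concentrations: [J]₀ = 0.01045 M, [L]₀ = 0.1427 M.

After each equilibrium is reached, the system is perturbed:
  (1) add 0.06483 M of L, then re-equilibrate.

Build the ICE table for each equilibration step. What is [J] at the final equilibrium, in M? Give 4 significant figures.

[J]_eq = 0.03894 M

Q₀ = 1.2505e+05 vs Keq = 3354 ⇒ Q>K, reverse
Step 1:
                  J         L
  Initial   0.01045    0.1427
  Change     0.0238 -0.007934
  Equil     0.03425    0.1348
  solve Keq expr → x = -0.007934; check Q = 3354
Then add 0.06483 M of L.
Step 2:
                  J         L
  Initial   0.03425    0.1996
  Change   0.004689 -0.001563
  Equil     0.03894     0.198
  solve Keq expr → x = -0.001563; check Q = 3354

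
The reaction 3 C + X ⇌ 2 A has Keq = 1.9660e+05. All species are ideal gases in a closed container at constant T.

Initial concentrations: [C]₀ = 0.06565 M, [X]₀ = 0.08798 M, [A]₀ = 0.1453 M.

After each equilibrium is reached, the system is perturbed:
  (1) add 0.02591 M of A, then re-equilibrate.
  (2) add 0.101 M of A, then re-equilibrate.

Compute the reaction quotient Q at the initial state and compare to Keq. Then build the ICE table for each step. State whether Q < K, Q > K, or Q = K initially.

Q₀ = 848.1 vs Keq = 1.9660e+05 ⇒ Q<K, forward
Step 1:
                   C          X          A
  init       0.06565    0.08798     0.1453
  Δ         -0.05237   -0.01746    0.03491
  eq         0.01328    0.07052     0.1802
  solve Keq expr → x = 0.01746; check Q = 1.9660e+05
Then add 0.02591 M of A.
Step 2:
                   C          X          A
  init       0.01328    0.07052     0.2061
  Δ          0.00118 3.9347e-04 -7.8693e-04
  eq         0.01446    0.07092     0.2053
  solve Keq expr → x = -3.9347e-04; check Q = 1.9660e+05
Then add 0.101 M of A.
Step 3:
                   C          X          A
  init       0.01446    0.07092     0.3063
  Δ         0.004184   0.001395  -0.002789
  eq         0.01864    0.07231     0.3035
  solve Keq expr → x = -0.001395; check Q = 1.9660e+05

Q₀ = 848.1; Q < K (proceeds forward)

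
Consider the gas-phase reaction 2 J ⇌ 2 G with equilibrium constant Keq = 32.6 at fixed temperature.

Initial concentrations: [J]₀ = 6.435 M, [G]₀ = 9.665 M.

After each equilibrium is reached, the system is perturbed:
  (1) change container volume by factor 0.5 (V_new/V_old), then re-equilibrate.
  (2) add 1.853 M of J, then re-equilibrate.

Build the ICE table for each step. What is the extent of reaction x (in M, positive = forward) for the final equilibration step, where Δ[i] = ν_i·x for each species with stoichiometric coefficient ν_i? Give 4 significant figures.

Q₀ = 2.256 vs Keq = 32.6 ⇒ Q<K, forward
Step 1:
                  J         G
  I           6.435     9.665
  C          -4.035     4.035
  E             2.4      13.7
  solve Keq expr → x = 2.018; check Q = 32.6
Then change container volume by factor 0.5 (V_new/V_old).
Step 2:
                  J         G
  I           4.799      27.4
  C               0         0
  E           4.799      27.4
  solve Keq expr → x = 0; check Q = 32.6
Then add 1.853 M of J.
Step 3:
                  J         G
  I           6.652      27.4
  C          -1.577     1.577
  E           5.075     28.98
  solve Keq expr → x = 0.7884; check Q = 32.6

x = 0.7884 M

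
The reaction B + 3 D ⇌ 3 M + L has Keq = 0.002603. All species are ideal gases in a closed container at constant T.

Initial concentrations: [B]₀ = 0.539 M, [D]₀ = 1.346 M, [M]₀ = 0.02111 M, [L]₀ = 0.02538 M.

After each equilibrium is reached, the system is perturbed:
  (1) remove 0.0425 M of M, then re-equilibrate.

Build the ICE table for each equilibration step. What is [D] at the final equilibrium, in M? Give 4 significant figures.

Q₀ = 1.8165e-07 vs Keq = 0.002603 ⇒ Q<K, forward
Step 1:
                  B         D         M         L
  I           0.539     1.346   0.02111   0.02538
  C        -0.07729   -0.2319    0.2319   0.07729
  E          0.4617     1.114     0.253    0.1027
  solve Keq expr → x = 0.07729; check Q = 0.002603
Then remove 0.0425 M of M.
Step 2:
                  B         D         M         L
  I          0.4617     1.114    0.2105    0.1027
  C       -0.009216  -0.02765   0.02765  0.009216
  E          0.4525     1.086    0.2381    0.1119
  solve Keq expr → x = 0.009216; check Q = 0.002603

[D]_eq = 1.086 M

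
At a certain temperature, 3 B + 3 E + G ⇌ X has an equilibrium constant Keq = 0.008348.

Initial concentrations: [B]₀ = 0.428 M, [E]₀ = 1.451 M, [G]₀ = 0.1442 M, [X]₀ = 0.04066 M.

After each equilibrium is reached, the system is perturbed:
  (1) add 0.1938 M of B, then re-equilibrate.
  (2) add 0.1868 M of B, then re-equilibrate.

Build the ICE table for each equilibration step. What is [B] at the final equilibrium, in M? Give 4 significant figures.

[B]_eq = 0.9173 M

Q₀ = 1.177 vs Keq = 0.008348 ⇒ Q>K, reverse
Step 1:
                  B         E         G         X
  I           0.428     1.451    0.1442   0.04066
  C          0.1191    0.1191   0.03969  -0.03969
  E          0.5471      1.57    0.1839 9.7273e-04
  solve Keq expr → x = -0.03969; check Q = 0.008348
Then add 0.1938 M of B.
Step 2:
                  B         E         G         X
  I          0.7409      1.57    0.1839 9.7273e-04
  C       -0.004102 -0.004102 -0.001367  0.001367
  E          0.7368     1.566    0.1825   0.00234
  solve Keq expr → x = 0.001367; check Q = 0.008348
Then add 0.1868 M of B.
Step 3:
                  B         E         G         X
  I          0.9236     1.566    0.1825   0.00234
  C       -0.006218 -0.006218 -0.002073  0.002073
  E          0.9173      1.56    0.1804  0.004413
  solve Keq expr → x = 0.002073; check Q = 0.008348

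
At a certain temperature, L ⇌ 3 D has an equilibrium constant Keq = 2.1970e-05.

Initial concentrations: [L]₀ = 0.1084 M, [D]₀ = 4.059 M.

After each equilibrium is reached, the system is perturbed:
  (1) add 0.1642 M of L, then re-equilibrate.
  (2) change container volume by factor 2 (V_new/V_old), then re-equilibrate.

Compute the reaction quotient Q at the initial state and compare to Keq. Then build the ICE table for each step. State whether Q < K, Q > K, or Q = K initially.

Q₀ = 616.9 vs Keq = 2.1970e-05 ⇒ Q>K, reverse
Step 1:
                  L         D
  init       0.1084     4.059
  Δ           1.342    -4.027
  eq          1.451   0.03171
  solve Keq expr → x = -1.342; check Q = 2.1970e-05
Then add 0.1642 M of L.
Step 2:
                  L         D
  init        1.615   0.03171
  Δ       -3.8369e-04  0.001151
  eq          1.615   0.03286
  solve Keq expr → x = 3.8369e-04; check Q = 2.1970e-05
Then change container volume by factor 2 (V_new/V_old).
Step 3:
                  L         D
  init       0.8073   0.01643
  Δ       -0.003205  0.009616
  eq         0.8041   0.02604
  solve Keq expr → x = 0.003205; check Q = 2.1970e-05

Q₀ = 616.9; Q > K (proceeds reverse)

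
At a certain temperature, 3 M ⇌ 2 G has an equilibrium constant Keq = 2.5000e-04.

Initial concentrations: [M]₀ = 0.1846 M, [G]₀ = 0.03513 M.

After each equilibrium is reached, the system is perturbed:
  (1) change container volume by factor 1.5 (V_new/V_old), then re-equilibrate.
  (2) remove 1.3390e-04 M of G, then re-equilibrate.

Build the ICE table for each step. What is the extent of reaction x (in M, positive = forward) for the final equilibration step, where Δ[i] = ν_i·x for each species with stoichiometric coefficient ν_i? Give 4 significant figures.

Q₀ = 0.1962 vs Keq = 2.5000e-04 ⇒ Q>K, reverse
Step 1:
                  M         G
  I          0.1846   0.03513
  C            0.05  -0.03333
  E          0.2346  0.001797
  solve Keq expr → x = -0.01667; check Q = 2.5000e-04
Then change container volume by factor 1.5 (V_new/V_old).
Step 2:
                  M         G
  I          0.1564  0.001198
  C       3.2511e-04 -2.1674e-04
  E          0.1567 9.8102e-04
  solve Keq expr → x = -1.0837e-04; check Q = 2.5000e-04
Then remove 1.3390e-04 M of G.
Step 3:
                  M         G
  I          0.1567 8.4712e-04
  C       -1.9806e-04 1.3204e-04
  E          0.1565 9.7916e-04
  solve Keq expr → x = 6.6020e-05; check Q = 2.5000e-04

x = 6.6020e-05 M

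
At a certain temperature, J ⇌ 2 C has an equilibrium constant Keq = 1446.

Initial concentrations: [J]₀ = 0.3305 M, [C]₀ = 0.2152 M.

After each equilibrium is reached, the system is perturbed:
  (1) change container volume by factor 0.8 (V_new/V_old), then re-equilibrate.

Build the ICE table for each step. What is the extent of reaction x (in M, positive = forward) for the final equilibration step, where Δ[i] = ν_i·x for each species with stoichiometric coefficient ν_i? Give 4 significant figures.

Q₀ = 0.1401 vs Keq = 1446 ⇒ Q<K, forward
Step 1:
                  J         C
  I          0.3305    0.2152
  C           -0.33    0.6599
  E       5.2965e-04    0.8751
  solve Keq expr → x = 0.33; check Q = 1446
Then change container volume by factor 0.8 (V_new/V_old).
Step 2:
                  J         C
  I       6.6206e-04     1.094
  C       1.6502e-04 -3.3003e-04
  E       8.2708e-04     1.094
  solve Keq expr → x = -1.6502e-04; check Q = 1446

x = -1.6502e-04 M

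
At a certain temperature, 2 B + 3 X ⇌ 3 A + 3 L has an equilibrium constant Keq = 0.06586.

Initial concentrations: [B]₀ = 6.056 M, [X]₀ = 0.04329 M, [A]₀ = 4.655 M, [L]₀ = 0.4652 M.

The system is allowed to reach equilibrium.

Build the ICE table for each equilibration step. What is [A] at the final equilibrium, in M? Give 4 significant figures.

[A]_eq = 4.313 M

Q₀ = 3413 vs Keq = 0.06586 ⇒ Q>K, reverse
Step 1:
                   B          X          A          L
  I            6.056    0.04329      4.655     0.4652
  C           0.2282     0.3423    -0.3423    -0.3423
  E            6.284     0.3855      4.313     0.1229
  solve Keq expr → x = -0.1141; check Q = 0.06586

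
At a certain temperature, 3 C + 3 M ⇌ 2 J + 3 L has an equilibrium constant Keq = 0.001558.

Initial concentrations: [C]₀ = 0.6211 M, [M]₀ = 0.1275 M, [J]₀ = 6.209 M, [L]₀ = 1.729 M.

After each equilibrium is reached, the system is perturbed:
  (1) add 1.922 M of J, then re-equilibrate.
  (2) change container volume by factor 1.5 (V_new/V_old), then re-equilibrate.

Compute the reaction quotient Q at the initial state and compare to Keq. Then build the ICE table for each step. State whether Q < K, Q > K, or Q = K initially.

Q₀ = 4.0125e+05; Q > K (proceeds reverse)

Q₀ = 4.0125e+05 vs Keq = 0.001558 ⇒ Q>K, reverse
Step 1:
                    C           M           J           L
  Initial      0.6211      0.1275       6.209       1.729
  Change        1.583       1.583      -1.055      -1.583
  Equil         2.204        1.71       5.154      0.1464
  solve Keq expr → x = -0.5275; check Q = 0.001558
Then add 1.922 M of J.
Step 2:
                    C           M           J           L
  Initial       2.204        1.71       7.076      0.1464
  Change      0.02465     0.02465    -0.01643    -0.02465
  Equil         2.228       1.735        7.06      0.1218
  solve Keq expr → x = -0.008215; check Q = 0.001558
Then change container volume by factor 1.5 (V_new/V_old).
Step 3:
                    C           M           J           L
  Initial       1.486       1.156       4.706     0.08118
  Change     0.009194    0.009194   -0.006129   -0.009194
  Equil         1.495       1.166         4.7     0.07199
  solve Keq expr → x = -0.003065; check Q = 0.001558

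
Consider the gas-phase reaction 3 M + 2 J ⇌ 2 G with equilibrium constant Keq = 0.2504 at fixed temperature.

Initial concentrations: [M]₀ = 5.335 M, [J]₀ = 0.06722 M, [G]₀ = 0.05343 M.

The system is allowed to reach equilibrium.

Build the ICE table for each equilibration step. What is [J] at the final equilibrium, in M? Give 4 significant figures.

Q₀ = 0.004161 vs Keq = 0.2504 ⇒ Q<K, forward
Step 1:
                    M           J           G
  I             5.335     0.06722     0.05343
  C          -0.07511    -0.05007     0.05007
  E              5.26     0.01715      0.1035
  solve Keq expr → x = 0.02504; check Q = 0.2504

[J]_eq = 0.01715 M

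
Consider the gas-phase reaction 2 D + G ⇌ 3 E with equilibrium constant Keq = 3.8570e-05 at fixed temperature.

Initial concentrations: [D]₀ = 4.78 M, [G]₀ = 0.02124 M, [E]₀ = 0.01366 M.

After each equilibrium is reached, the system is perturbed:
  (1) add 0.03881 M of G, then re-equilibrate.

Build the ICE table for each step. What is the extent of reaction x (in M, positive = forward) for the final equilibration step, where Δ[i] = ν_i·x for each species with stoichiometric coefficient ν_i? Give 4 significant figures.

Q₀ = 5.2522e-06 vs Keq = 3.8570e-05 ⇒ Q<K, forward
Step 1:
                    D           G           E
  init           4.78     0.02124     0.01366
  Δ         -0.007472   -0.003736     0.01121
  eq            4.773      0.0175     0.02487
  solve Keq expr → x = 0.003736; check Q = 3.8570e-05
Then add 0.03881 M of G.
Step 2:
                    D           G           E
  init          4.773     0.05631     0.02487
  Δ         -0.007328   -0.003664     0.01099
  eq            4.765     0.05265     0.03586
  solve Keq expr → x = 0.003664; check Q = 3.8570e-05

x = 0.003664 M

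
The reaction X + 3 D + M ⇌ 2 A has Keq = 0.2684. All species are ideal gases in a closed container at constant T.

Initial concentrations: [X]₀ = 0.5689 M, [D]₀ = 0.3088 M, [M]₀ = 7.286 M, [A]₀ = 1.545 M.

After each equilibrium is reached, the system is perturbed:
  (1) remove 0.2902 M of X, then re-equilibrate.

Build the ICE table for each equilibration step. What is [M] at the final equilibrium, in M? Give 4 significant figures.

[M]_eq = 7.526 M

Q₀ = 19.56 vs Keq = 0.2684 ⇒ Q>K, reverse
Step 1:
                    X           D           M           A
  I            0.5689      0.3088       7.286       1.545
  C            0.2083       0.625      0.2083     -0.4167
  E            0.7772      0.9338       7.494       1.128
  solve Keq expr → x = -0.2083; check Q = 0.2684
Then remove 0.2902 M of X.
Step 2:
                    X           D           M           A
  I             0.487      0.9338       7.494       1.128
  C           0.03126     0.09377     0.03126    -0.06251
  E            0.5183       1.028       7.526       1.066
  solve Keq expr → x = -0.03126; check Q = 0.2684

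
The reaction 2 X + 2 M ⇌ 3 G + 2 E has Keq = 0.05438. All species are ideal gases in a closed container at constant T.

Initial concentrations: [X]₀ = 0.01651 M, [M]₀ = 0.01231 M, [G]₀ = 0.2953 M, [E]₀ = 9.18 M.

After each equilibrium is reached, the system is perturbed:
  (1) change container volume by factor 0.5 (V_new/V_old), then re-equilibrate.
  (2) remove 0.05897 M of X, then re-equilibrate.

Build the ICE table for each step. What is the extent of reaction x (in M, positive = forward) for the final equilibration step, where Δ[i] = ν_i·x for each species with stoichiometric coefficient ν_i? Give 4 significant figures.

Q₀ = 5.2537e+07 vs Keq = 0.05438 ⇒ Q>K, reverse
Step 1:
                    X           M           G           E
  init        0.01651     0.01231      0.2953        9.18
  Δ            0.1898      0.1898     -0.2848     -0.1898
  eq           0.2064      0.2022     0.01054        8.99
  solve Keq expr → x = -0.09492; check Q = 0.05438
Then change container volume by factor 0.5 (V_new/V_old).
Step 2:
                    X           M           G           E
  init         0.4127      0.4043     0.02108       17.98
  Δ          0.002796    0.002796   -0.004194   -0.002796
  eq           0.4155      0.4071     0.01689       17.98
  solve Keq expr → x = -0.001398; check Q = 0.05438
Then remove 0.05897 M of X.
Step 3:
                    X           M           G           E
  init         0.3565      0.4071     0.01689       17.98
  Δ          0.001054    0.001054   -0.001581   -0.001054
  eq           0.3576      0.4082      0.0153       17.98
  solve Keq expr → x = -5.2701e-04; check Q = 0.05438

x = -5.2701e-04 M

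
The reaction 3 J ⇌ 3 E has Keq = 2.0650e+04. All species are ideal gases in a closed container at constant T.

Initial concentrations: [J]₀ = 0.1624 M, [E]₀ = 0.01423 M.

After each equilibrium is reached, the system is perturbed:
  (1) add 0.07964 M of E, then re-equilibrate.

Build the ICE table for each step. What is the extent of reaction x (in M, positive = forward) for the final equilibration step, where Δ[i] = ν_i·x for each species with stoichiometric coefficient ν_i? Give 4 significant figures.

x = -9.3359e-04 M

Q₀ = 6.7275e-04 vs Keq = 2.0650e+04 ⇒ Q<K, forward
Step 1:
                   J          E
  Initial     0.1624    0.01423
  Change     -0.1562     0.1562
  Equil     0.006212     0.1704
  solve Keq expr → x = 0.05206; check Q = 2.0650e+04
Then add 0.07964 M of E.
Step 2:
                   J          E
  Initial   0.006212     0.2501
  Change    0.002801  -0.002801
  Equil     0.009012     0.2473
  solve Keq expr → x = -9.3359e-04; check Q = 2.0650e+04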